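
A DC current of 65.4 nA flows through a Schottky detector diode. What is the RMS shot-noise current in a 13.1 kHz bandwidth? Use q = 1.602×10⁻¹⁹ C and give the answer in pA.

I_n = √(2qI·B)
2qI·B = 2 × 1.602×10⁻¹⁹ × 6.54×10⁻⁸ × 1.31×10⁴ = 2.74×10⁻²² A²
I_n = √(2.74×10⁻²²) = 1.66×10⁻¹¹ A = 16.6 pA

16.6 pA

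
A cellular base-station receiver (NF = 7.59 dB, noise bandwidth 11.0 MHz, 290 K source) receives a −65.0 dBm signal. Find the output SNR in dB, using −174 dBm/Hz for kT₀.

31.0 dB

Noise floor: N = −174 + 10 log₁₀(B) + NF
10 log₁₀(1.10×10⁷) = 70.41 dB
N = −174 + 70.41 + 7.59 = −96.00 dBm
SNR = P_sig − N = −65.0 − (−96.00) = 31.00 dB → 31.0 dB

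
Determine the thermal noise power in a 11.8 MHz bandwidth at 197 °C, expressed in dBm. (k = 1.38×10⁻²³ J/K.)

T = 197 °C + 273.15 = 470.15 K
P_n = kTB = 1.38×10⁻²³ × 470.15 × 1.18×10⁷ = 7.66×10⁻¹⁴ W
In dBm: 10 log₁₀(7.66×10⁻¹⁴ / 10⁻³) = −101.2 dBm

−101.2 dBm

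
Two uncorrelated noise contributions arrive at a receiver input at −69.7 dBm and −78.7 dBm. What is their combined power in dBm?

−69.2 dBm

Convert to linear, add, convert back:
P₁ = 1.07×10⁻¹⁰ W, P₂ = 1.35×10⁻¹¹ W
P_tot = 1.21×10⁻¹⁰ W → 10 log₁₀(P_tot / 10⁻³) = −69.2 dBm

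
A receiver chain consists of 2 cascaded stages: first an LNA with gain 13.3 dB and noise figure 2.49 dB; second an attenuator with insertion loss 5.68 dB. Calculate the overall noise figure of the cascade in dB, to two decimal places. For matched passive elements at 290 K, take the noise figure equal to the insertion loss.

Convert to linear (a loss of L dB is a gain of −L dB): F_i = 10^(NF_i/10), G_i = 10^(G_i,dB/10)
  Stage 1: F_1 = 10^(2.49/10) = 1.774, G_1 = 10^(13.3/10) = 21.38
  Stage 2: F_2 = 10^(5.68/10) = 3.698, G_2 = 10^(−5.68/10) = 0.2704
Friis cascade:
  F = 1.774 + (3.698 − 1)/21.38 = 1.900
NF = 10 log₁₀(1.900) = 2.79 dB

2.79 dB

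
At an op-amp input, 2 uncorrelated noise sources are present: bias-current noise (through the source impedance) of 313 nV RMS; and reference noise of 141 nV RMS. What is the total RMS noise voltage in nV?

Uncorrelated sources add in power (mean-square): V_tot = √(ΣV_i²)
V_tot = √[(3.13×10⁻⁷)² + (1.41×10⁻⁷)²] = 3.43×10⁻⁷ V = 343 nV

343 nV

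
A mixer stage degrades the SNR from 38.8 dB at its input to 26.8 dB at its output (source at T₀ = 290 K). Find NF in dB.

NF (dB) = SNR_in(dB) − SNR_out(dB) when the source is at T₀
NF = 38.8 − 26.8 = 12.0 dB

12.0 dB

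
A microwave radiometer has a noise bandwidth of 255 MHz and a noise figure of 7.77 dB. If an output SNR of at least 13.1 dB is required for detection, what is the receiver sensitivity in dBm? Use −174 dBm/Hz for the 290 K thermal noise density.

−69.1 dBm

Sensitivity = −174 + 10 log₁₀(B) + NF + SNR_min
= −174 + 84.07 + 7.77 + 13.1
= −69.06 dBm → −69.1 dBm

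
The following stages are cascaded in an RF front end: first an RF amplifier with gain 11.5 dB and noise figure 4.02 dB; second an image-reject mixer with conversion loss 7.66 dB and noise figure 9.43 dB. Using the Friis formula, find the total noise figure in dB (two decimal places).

4.88 dB

Convert to linear (a loss of L dB is a gain of −L dB): F_i = 10^(NF_i/10), G_i = 10^(G_i,dB/10)
  Stage 1: F_1 = 10^(4.02/10) = 2.523, G_1 = 10^(11.5/10) = 14.13
  Stage 2: F_2 = 10^(9.43/10) = 8.770, G_2 = 10^(−7.66/10) = 0.1714
Friis cascade:
  F = 2.523 + (8.770 − 1)/14.13 = 3.074
NF = 10 log₁₀(3.074) = 4.88 dB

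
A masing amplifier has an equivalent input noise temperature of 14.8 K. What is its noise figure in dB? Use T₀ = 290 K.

0.216 dB

F = 1 + T_e/T₀ = 1 + 14.8/290 = 1.05103
NF = 10 log₁₀(1.05103) = 0.216 dB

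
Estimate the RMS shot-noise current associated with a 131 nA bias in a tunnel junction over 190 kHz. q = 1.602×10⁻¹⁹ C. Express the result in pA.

89.3 pA

I_n = √(2qI·B)
2qI·B = 2 × 1.602×10⁻¹⁹ × 1.31×10⁻⁷ × 1.90×10⁵ = 7.97×10⁻²¹ A²
I_n = √(7.97×10⁻²¹) = 8.93×10⁻¹¹ A = 89.3 pA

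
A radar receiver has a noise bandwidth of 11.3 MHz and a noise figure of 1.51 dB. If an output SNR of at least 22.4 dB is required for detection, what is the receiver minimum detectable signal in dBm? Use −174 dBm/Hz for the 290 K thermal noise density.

Sensitivity = −174 + 10 log₁₀(B) + NF + SNR_min
= −174 + 70.53 + 1.51 + 22.4
= −79.56 dBm → −79.6 dBm

−79.6 dBm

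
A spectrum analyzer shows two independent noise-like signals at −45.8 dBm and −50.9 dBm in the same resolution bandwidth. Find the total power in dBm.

Convert to linear, add, convert back:
P₁ = 2.63×10⁻⁸ W, P₂ = 8.13×10⁻⁹ W
P_tot = 3.44×10⁻⁸ W → 10 log₁₀(P_tot / 10⁻³) = −44.6 dBm

−44.6 dBm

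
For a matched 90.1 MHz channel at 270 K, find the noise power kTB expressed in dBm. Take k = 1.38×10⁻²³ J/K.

P_n = kTB = 1.38×10⁻²³ × 270 × 9.01×10⁷ = 3.36×10⁻¹³ W
In dBm: 10 log₁₀(3.36×10⁻¹³ / 10⁻³) = −94.7 dBm

−94.7 dBm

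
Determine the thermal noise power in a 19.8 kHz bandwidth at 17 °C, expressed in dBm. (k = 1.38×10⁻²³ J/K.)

−131.0 dBm

T = 17 °C + 273.15 = 290.15 K
P_n = kTB = 1.38×10⁻²³ × 290.15 × 1.98×10⁴ = 7.93×10⁻¹⁷ W
In dBm: 10 log₁₀(7.93×10⁻¹⁷ / 10⁻³) = −131.0 dBm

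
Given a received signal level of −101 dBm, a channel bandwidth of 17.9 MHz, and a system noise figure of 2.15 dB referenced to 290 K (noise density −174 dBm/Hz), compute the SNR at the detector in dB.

−1.7 dB

Noise floor: N = −174 + 10 log₁₀(B) + NF
10 log₁₀(1.79×10⁷) = 72.53 dB
N = −174 + 72.53 + 2.15 = −99.32 dBm
SNR = P_sig − N = −101 − (−99.32) = −1.68 dB → −1.7 dB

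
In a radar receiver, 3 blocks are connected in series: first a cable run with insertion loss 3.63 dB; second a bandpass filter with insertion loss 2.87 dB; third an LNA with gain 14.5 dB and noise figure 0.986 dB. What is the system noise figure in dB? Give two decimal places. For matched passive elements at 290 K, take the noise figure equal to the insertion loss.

7.49 dB

Convert to linear (a loss of L dB is a gain of −L dB): F_i = 10^(NF_i/10), G_i = 10^(G_i,dB/10)
  Stage 1: F_1 = 10^(3.63/10) = 2.307, G_1 = 10^(−3.63/10) = 0.4335
  Stage 2: F_2 = 10^(2.87/10) = 1.936, G_2 = 10^(−2.87/10) = 0.5164
  Stage 3: F_3 = 10^(0.986/10) = 1.255, G_3 = 10^(14.5/10) = 28.18
Friis cascade:
  F = 2.307 + (1.936 − 1)/0.4335 + (1.255 − 1)/0.2239 = 5.605
NF = 10 log₁₀(5.605) = 7.49 dB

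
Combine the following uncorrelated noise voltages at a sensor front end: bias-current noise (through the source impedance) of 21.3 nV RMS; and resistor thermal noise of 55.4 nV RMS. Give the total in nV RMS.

59.4 nV

Uncorrelated sources add in power (mean-square): V_tot = √(ΣV_i²)
V_tot = √[(2.13×10⁻⁸)² + (5.54×10⁻⁸)²] = 5.94×10⁻⁸ V = 59.4 nV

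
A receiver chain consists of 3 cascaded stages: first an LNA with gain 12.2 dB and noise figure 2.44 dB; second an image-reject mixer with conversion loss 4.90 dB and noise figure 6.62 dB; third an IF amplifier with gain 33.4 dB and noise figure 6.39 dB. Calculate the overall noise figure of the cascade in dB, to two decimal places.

Convert to linear (a loss of L dB is a gain of −L dB): F_i = 10^(NF_i/10), G_i = 10^(G_i,dB/10)
  Stage 1: F_1 = 10^(2.44/10) = 1.754, G_1 = 10^(12.2/10) = 16.60
  Stage 2: F_2 = 10^(6.62/10) = 4.592, G_2 = 10^(−4.90/10) = 0.3236
  Stage 3: F_3 = 10^(6.39/10) = 4.355, G_3 = 10^(33.4/10) = 2188
Friis cascade:
  F = 1.754 + (4.592 − 1)/16.60 + (4.355 − 1)/5.370 = 2.595
NF = 10 log₁₀(2.595) = 4.14 dB

4.14 dB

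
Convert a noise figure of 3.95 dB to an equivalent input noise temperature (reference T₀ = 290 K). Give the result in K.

F = 10^(3.95/10) = 2.48313
T_e = (F − 1)·T₀ = (2.48313 − 1) × 290 = 430 K

430 K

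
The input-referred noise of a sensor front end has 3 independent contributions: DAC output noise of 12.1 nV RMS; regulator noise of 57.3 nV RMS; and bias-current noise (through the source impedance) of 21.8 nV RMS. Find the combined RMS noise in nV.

62.5 nV

Uncorrelated sources add in power (mean-square): V_tot = √(ΣV_i²)
V_tot = √[(1.21×10⁻⁸)² + (5.73×10⁻⁸)² + (2.18×10⁻⁸)²] = 6.25×10⁻⁸ V = 62.5 nV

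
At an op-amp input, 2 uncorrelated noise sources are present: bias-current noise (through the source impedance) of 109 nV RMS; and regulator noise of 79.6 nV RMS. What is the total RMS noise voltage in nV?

135 nV

Uncorrelated sources add in power (mean-square): V_tot = √(ΣV_i²)
V_tot = √[(1.09×10⁻⁷)² + (7.96×10⁻⁸)²] = 1.35×10⁻⁷ V = 135 nV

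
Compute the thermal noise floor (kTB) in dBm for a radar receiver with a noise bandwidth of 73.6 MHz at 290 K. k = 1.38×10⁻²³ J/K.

P_n = kTB = 1.38×10⁻²³ × 290 × 7.36×10⁷ = 2.95×10⁻¹³ W
In dBm: 10 log₁₀(2.95×10⁻¹³ / 10⁻³) = −95.3 dBm

−95.3 dBm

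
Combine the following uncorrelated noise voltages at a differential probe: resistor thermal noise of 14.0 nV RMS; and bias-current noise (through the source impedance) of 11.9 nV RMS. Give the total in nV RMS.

Uncorrelated sources add in power (mean-square): V_tot = √(ΣV_i²)
V_tot = √[(1.40×10⁻⁸)² + (1.19×10⁻⁸)²] = 1.84×10⁻⁸ V = 18.4 nV

18.4 nV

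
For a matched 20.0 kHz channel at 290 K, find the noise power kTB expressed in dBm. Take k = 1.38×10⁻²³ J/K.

P_n = kTB = 1.38×10⁻²³ × 290 × 2.00×10⁴ = 8.00×10⁻¹⁷ W
In dBm: 10 log₁₀(8.00×10⁻¹⁷ / 10⁻³) = −131.0 dBm

−131.0 dBm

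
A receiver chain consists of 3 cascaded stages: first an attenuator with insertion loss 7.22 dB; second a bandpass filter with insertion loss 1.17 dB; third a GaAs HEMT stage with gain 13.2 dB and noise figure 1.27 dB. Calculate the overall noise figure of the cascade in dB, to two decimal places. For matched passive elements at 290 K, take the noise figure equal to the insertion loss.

Convert to linear (a loss of L dB is a gain of −L dB): F_i = 10^(NF_i/10), G_i = 10^(G_i,dB/10)
  Stage 1: F_1 = 10^(7.22/10) = 5.272, G_1 = 10^(−7.22/10) = 0.1897
  Stage 2: F_2 = 10^(1.17/10) = 1.309, G_2 = 10^(−1.17/10) = 0.7638
  Stage 3: F_3 = 10^(1.27/10) = 1.340, G_3 = 10^(13.2/10) = 20.89
Friis cascade:
  F = 5.272 + (1.309 − 1)/0.1897 + (1.340 − 1)/0.1449 = 9.247
NF = 10 log₁₀(9.247) = 9.66 dB

9.66 dB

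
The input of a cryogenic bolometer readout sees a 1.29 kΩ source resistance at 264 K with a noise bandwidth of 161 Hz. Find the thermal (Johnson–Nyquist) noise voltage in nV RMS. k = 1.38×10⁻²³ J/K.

V_n = √(4kTRB)
4kTRB = 4 × 1.38×10⁻²³ × 264 × 1.29×10³ × 1.61×10² = 3.03×10⁻¹⁵ V²
V_n = √(3.03×10⁻¹⁵) = 5.50×10⁻⁸ V = 55.0 nV

55.0 nV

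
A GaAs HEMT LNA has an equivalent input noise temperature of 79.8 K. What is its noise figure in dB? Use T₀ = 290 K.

F = 1 + T_e/T₀ = 1 + 79.8/290 = 1.27517
NF = 10 log₁₀(1.27517) = 1.06 dB

1.06 dB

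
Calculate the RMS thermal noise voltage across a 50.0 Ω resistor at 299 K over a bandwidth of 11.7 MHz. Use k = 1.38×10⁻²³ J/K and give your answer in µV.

3.11 µV

V_n = √(4kTRB)
4kTRB = 4 × 1.38×10⁻²³ × 299 × 5.00×10¹ × 1.17×10⁷ = 9.66×10⁻¹² V²
V_n = √(9.66×10⁻¹²) = 3.11×10⁻⁶ V = 3.11 µV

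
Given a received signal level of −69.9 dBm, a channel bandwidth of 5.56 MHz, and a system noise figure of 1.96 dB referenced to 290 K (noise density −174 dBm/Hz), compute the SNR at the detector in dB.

Noise floor: N = −174 + 10 log₁₀(B) + NF
10 log₁₀(5.56×10⁶) = 67.45 dB
N = −174 + 67.45 + 1.96 = −104.59 dBm
SNR = P_sig − N = −69.9 − (−104.59) = 34.69 dB → 34.7 dB

34.7 dB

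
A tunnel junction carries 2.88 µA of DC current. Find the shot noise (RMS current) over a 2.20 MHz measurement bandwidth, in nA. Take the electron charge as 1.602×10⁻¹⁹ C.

I_n = √(2qI·B)
2qI·B = 2 × 1.602×10⁻¹⁹ × 2.88×10⁻⁶ × 2.20×10⁶ = 2.03×10⁻¹⁸ A²
I_n = √(2.03×10⁻¹⁸) = 1.42×10⁻⁹ A = 1.42 nA

1.42 nA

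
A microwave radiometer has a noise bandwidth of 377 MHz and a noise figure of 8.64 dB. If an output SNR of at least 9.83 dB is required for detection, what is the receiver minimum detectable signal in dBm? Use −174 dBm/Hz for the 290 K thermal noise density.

Sensitivity = −174 + 10 log₁₀(B) + NF + SNR_min
= −174 + 85.76 + 8.64 + 9.83
= −69.77 dBm → −69.8 dBm

−69.8 dBm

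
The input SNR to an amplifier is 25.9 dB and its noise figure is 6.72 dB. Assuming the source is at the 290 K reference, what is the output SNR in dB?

By definition F = SNR_in/SNR_out, so in dB: SNR_out = SNR_in − NF
SNR_out = 25.9 − 6.72 = 19.18 dB

19.18 dB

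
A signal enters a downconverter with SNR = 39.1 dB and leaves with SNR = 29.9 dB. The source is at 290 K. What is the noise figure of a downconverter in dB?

NF (dB) = SNR_in(dB) − SNR_out(dB) when the source is at T₀
NF = 39.1 − 29.9 = 9.2 dB

9.2 dB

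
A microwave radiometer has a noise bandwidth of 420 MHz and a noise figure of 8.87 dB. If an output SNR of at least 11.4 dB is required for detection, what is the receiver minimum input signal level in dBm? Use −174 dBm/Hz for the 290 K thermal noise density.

−67.5 dBm

Sensitivity = −174 + 10 log₁₀(B) + NF + SNR_min
= −174 + 86.23 + 8.87 + 11.4
= −67.50 dBm → −67.5 dBm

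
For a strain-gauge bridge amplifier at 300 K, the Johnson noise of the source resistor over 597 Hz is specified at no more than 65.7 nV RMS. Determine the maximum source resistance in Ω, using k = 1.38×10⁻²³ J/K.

Johnson–Nyquist: V_n = √(4kTRB) ⇒ R = V_n² / (4kTB)
4kTB = 4 × 1.38×10⁻²³ × 300 × 5.97×10² = 9.89×10⁻¹⁸
R = (6.57×10⁻⁸)² / 9.89×10⁻¹⁸ = 4.37×10² Ω = 437 Ω

437 Ω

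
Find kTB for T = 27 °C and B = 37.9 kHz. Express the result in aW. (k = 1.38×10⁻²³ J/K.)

T = 27 °C + 273.15 = 300.15 K
P_n = kTB = 1.38×10⁻²³ × 300.15 × 3.79×10⁴ = 1.57×10⁻¹⁶ W = 157 aW

157 aW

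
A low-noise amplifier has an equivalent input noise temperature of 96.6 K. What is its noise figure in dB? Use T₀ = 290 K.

1.25 dB

F = 1 + T_e/T₀ = 1 + 96.6/290 = 1.3331
NF = 10 log₁₀(1.3331) = 1.25 dB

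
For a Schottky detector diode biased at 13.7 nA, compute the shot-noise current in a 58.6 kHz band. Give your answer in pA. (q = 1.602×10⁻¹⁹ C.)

I_n = √(2qI·B)
2qI·B = 2 × 1.602×10⁻¹⁹ × 1.37×10⁻⁸ × 5.86×10⁴ = 2.57×10⁻²² A²
I_n = √(2.57×10⁻²²) = 1.60×10⁻¹¹ A = 16.0 pA

16.0 pA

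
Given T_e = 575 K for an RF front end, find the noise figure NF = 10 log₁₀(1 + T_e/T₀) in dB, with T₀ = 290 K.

4.75 dB

F = 1 + T_e/T₀ = 1 + 575/290 = 2.98276
NF = 10 log₁₀(2.98276) = 4.75 dB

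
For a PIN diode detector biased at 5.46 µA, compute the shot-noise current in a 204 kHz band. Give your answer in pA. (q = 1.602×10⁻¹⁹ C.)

I_n = √(2qI·B)
2qI·B = 2 × 1.602×10⁻¹⁹ × 5.46×10⁻⁶ × 2.04×10⁵ = 3.57×10⁻¹⁹ A²
I_n = √(3.57×10⁻¹⁹) = 5.97×10⁻¹⁰ A = 597 pA

597 pA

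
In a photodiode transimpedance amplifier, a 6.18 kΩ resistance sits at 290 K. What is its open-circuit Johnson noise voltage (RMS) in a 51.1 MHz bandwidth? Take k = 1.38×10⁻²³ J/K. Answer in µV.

V_n = √(4kTRB)
4kTRB = 4 × 1.38×10⁻²³ × 290 × 6.18×10³ × 5.11×10⁷ = 5.06×10⁻⁹ V²
V_n = √(5.06×10⁻⁹) = 7.11×10⁻⁵ V = 71.1 µV

71.1 µV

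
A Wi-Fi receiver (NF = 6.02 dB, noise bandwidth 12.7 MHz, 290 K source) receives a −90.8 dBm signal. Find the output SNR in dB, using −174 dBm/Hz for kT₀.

6.1 dB

Noise floor: N = −174 + 10 log₁₀(B) + NF
10 log₁₀(1.27×10⁷) = 71.04 dB
N = −174 + 71.04 + 6.02 = −96.94 dBm
SNR = P_sig − N = −90.8 − (−96.94) = 6.14 dB → 6.1 dB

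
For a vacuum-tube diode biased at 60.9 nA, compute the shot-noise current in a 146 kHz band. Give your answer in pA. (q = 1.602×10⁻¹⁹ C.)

I_n = √(2qI·B)
2qI·B = 2 × 1.602×10⁻¹⁹ × 6.09×10⁻⁸ × 1.46×10⁵ = 2.85×10⁻²¹ A²
I_n = √(2.85×10⁻²¹) = 5.34×10⁻¹¹ A = 53.4 pA

53.4 pA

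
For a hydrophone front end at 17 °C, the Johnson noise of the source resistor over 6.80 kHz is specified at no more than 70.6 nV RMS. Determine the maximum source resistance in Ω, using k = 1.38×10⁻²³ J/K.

45.8 Ω

T = 17 °C + 273.15 = 290.15 K
Johnson–Nyquist: V_n = √(4kTRB) ⇒ R = V_n² / (4kTB)
4kTB = 4 × 1.38×10⁻²³ × 290.15 × 6.80×10³ = 1.09×10⁻¹⁶
R = (7.06×10⁻⁸)² / 1.09×10⁻¹⁶ = 4.58×10¹ Ω = 45.8 Ω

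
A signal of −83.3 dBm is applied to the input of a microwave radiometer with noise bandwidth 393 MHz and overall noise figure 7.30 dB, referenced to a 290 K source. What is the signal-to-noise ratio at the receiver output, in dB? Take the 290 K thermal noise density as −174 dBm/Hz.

−2.5 dB

Noise floor: N = −174 + 10 log₁₀(B) + NF
10 log₁₀(3.93×10⁸) = 85.94 dB
N = −174 + 85.94 + 7.30 = −80.76 dBm
SNR = P_sig − N = −83.3 − (−80.76) = −2.54 dB → −2.5 dB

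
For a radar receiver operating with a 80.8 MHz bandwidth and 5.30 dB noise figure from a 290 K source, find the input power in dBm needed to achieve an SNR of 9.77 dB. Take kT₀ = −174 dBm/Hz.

−79.9 dBm

Sensitivity = −174 + 10 log₁₀(B) + NF + SNR_min
= −174 + 79.07 + 5.30 + 9.77
= −79.86 dBm → −79.9 dBm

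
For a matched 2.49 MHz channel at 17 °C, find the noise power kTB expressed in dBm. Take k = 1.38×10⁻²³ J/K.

−110.0 dBm

T = 17 °C + 273.15 = 290.15 K
P_n = kTB = 1.38×10⁻²³ × 290.15 × 2.49×10⁶ = 9.97×10⁻¹⁵ W
In dBm: 10 log₁₀(9.97×10⁻¹⁵ / 10⁻³) = −110.0 dBm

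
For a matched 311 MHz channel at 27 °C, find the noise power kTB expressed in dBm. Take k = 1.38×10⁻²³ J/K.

T = 27 °C + 273.15 = 300.15 K
P_n = kTB = 1.38×10⁻²³ × 300.15 × 3.11×10⁸ = 1.29×10⁻¹² W
In dBm: 10 log₁₀(1.29×10⁻¹² / 10⁻³) = −88.9 dBm

−88.9 dBm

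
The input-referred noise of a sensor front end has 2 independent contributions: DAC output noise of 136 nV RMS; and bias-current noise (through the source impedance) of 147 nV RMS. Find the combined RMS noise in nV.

200 nV

Uncorrelated sources add in power (mean-square): V_tot = √(ΣV_i²)
V_tot = √[(1.36×10⁻⁷)² + (1.47×10⁻⁷)²] = 2.00×10⁻⁷ V = 200 nV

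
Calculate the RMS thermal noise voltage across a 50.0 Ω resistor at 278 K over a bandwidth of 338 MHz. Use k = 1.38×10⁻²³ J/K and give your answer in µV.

V_n = √(4kTRB)
4kTRB = 4 × 1.38×10⁻²³ × 278 × 5.00×10¹ × 3.38×10⁸ = 2.59×10⁻¹⁰ V²
V_n = √(2.59×10⁻¹⁰) = 1.61×10⁻⁵ V = 16.1 µV

16.1 µV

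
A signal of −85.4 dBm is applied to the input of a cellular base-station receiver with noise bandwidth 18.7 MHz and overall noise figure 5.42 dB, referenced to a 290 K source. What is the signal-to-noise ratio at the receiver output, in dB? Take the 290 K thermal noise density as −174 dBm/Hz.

Noise floor: N = −174 + 10 log₁₀(B) + NF
10 log₁₀(1.87×10⁷) = 72.72 dB
N = −174 + 72.72 + 5.42 = −95.86 dBm
SNR = P_sig − N = −85.4 − (−95.86) = 10.46 dB → 10.5 dB

10.5 dB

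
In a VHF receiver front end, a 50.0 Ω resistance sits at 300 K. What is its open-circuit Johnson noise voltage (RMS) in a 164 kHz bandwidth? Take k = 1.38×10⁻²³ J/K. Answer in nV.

368 nV

V_n = √(4kTRB)
4kTRB = 4 × 1.38×10⁻²³ × 300 × 5.00×10¹ × 1.64×10⁵ = 1.36×10⁻¹³ V²
V_n = √(1.36×10⁻¹³) = 3.68×10⁻⁷ V = 368 nV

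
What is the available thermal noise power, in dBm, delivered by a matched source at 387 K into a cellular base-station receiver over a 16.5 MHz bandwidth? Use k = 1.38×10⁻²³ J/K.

P_n = kTB = 1.38×10⁻²³ × 387 × 1.65×10⁷ = 8.81×10⁻¹⁴ W
In dBm: 10 log₁₀(8.81×10⁻¹⁴ / 10⁻³) = −100.5 dBm

−100.5 dBm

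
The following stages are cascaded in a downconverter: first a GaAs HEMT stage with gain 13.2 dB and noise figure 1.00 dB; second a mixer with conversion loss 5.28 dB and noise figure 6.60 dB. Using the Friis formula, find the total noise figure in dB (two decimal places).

1.55 dB

Convert to linear (a loss of L dB is a gain of −L dB): F_i = 10^(NF_i/10), G_i = 10^(G_i,dB/10)
  Stage 1: F_1 = 10^(1.00/10) = 1.259, G_1 = 10^(13.2/10) = 20.89
  Stage 2: F_2 = 10^(6.60/10) = 4.571, G_2 = 10^(−5.28/10) = 0.2965
Friis cascade:
  F = 1.259 + (4.571 − 1)/20.89 = 1.430
NF = 10 log₁₀(1.430) = 1.55 dB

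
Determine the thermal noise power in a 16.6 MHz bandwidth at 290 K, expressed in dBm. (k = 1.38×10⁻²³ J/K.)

P_n = kTB = 1.38×10⁻²³ × 290 × 1.66×10⁷ = 6.64×10⁻¹⁴ W
In dBm: 10 log₁₀(6.64×10⁻¹⁴ / 10⁻³) = −101.8 dBm

−101.8 dBm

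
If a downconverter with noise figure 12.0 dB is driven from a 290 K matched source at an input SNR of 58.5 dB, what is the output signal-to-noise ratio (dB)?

By definition F = SNR_in/SNR_out, so in dB: SNR_out = SNR_in − NF
SNR_out = 58.5 − 12.0 = 46.5 dB

46.5 dB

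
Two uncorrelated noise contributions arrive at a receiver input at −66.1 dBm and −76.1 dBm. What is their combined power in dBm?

Convert to linear, add, convert back:
P₁ = 2.45×10⁻¹⁰ W, P₂ = 2.45×10⁻¹¹ W
P_tot = 2.70×10⁻¹⁰ W → 10 log₁₀(P_tot / 10⁻³) = −65.7 dBm

−65.7 dBm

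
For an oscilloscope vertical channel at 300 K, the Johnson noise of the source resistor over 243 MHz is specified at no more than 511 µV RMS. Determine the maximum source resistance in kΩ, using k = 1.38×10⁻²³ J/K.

Johnson–Nyquist: V_n = √(4kTRB) ⇒ R = V_n² / (4kTB)
4kTB = 4 × 1.38×10⁻²³ × 300 × 2.43×10⁸ = 4.02×10⁻¹²
R = (5.11×10⁻⁴)² / 4.02×10⁻¹² = 6.49×10⁴ Ω = 64.9 kΩ

64.9 kΩ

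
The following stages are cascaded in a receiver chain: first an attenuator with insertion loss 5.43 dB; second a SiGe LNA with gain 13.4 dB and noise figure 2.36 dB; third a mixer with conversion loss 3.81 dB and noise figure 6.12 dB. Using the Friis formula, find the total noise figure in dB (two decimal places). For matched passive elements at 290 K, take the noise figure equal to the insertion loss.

8.13 dB

Convert to linear (a loss of L dB is a gain of −L dB): F_i = 10^(NF_i/10), G_i = 10^(G_i,dB/10)
  Stage 1: F_1 = 10^(5.43/10) = 3.491, G_1 = 10^(−5.43/10) = 0.2864
  Stage 2: F_2 = 10^(2.36/10) = 1.722, G_2 = 10^(13.4/10) = 21.88
  Stage 3: F_3 = 10^(6.12/10) = 4.093, G_3 = 10^(−3.81/10) = 0.4159
Friis cascade:
  F = 3.491 + (1.722 − 1)/0.2864 + (4.093 − 1)/6.266 = 6.505
NF = 10 log₁₀(6.505) = 8.13 dB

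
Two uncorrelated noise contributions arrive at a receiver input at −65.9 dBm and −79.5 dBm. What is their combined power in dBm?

Convert to linear, add, convert back:
P₁ = 2.57×10⁻¹⁰ W, P₂ = 1.12×10⁻¹¹ W
P_tot = 2.68×10⁻¹⁰ W → 10 log₁₀(P_tot / 10⁻³) = −65.7 dBm

−65.7 dBm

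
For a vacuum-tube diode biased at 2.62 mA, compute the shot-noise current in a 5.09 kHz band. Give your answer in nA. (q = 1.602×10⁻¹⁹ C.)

I_n = √(2qI·B)
2qI·B = 2 × 1.602×10⁻¹⁹ × 2.62×10⁻³ × 5.09×10³ = 4.27×10⁻¹⁸ A²
I_n = √(4.27×10⁻¹⁸) = 2.07×10⁻⁹ A = 2.07 nA

2.07 nA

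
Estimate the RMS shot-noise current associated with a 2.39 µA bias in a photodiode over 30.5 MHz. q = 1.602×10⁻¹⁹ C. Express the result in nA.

4.83 nA

I_n = √(2qI·B)
2qI·B = 2 × 1.602×10⁻¹⁹ × 2.39×10⁻⁶ × 3.05×10⁷ = 2.34×10⁻¹⁷ A²
I_n = √(2.34×10⁻¹⁷) = 4.83×10⁻⁹ A = 4.83 nA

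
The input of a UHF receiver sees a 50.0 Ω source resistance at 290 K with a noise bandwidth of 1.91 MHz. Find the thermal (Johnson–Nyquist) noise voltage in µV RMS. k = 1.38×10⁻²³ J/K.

V_n = √(4kTRB)
4kTRB = 4 × 1.38×10⁻²³ × 290 × 5.00×10¹ × 1.91×10⁶ = 1.53×10⁻¹² V²
V_n = √(1.53×10⁻¹²) = 1.24×10⁻⁶ V = 1.24 µV

1.24 µV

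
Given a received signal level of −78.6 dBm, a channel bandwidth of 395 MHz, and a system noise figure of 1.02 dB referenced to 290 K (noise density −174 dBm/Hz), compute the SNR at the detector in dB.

8.4 dB

Noise floor: N = −174 + 10 log₁₀(B) + NF
10 log₁₀(3.95×10⁸) = 85.97 dB
N = −174 + 85.97 + 1.02 = −87.01 dBm
SNR = P_sig − N = −78.6 − (−87.01) = 8.41 dB → 8.4 dB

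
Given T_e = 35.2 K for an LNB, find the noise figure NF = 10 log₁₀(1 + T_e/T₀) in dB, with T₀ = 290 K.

F = 1 + T_e/T₀ = 1 + 35.2/290 = 1.12138
NF = 10 log₁₀(1.12138) = 0.498 dB

0.498 dB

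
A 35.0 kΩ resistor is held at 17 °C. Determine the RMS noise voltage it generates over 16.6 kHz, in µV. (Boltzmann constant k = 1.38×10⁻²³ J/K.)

T = 17 °C + 273.15 = 290.15 K
V_n = √(4kTRB)
4kTRB = 4 × 1.38×10⁻²³ × 290.15 × 3.50×10⁴ × 1.66×10⁴ = 9.31×10⁻¹² V²
V_n = √(9.31×10⁻¹²) = 3.05×10⁻⁶ V = 3.05 µV

3.05 µV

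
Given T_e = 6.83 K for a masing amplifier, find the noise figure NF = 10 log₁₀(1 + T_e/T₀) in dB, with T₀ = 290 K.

F = 1 + T_e/T₀ = 1 + 6.83/290 = 1.02355
NF = 10 log₁₀(1.02355) = 0.101 dB

0.101 dB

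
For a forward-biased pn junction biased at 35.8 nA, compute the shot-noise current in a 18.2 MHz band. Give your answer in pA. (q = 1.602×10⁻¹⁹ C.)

457 pA

I_n = √(2qI·B)
2qI·B = 2 × 1.602×10⁻¹⁹ × 3.58×10⁻⁸ × 1.82×10⁷ = 2.09×10⁻¹⁹ A²
I_n = √(2.09×10⁻¹⁹) = 4.57×10⁻¹⁰ A = 457 pA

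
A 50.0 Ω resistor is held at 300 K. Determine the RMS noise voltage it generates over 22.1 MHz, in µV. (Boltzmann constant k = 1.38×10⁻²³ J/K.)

V_n = √(4kTRB)
4kTRB = 4 × 1.38×10⁻²³ × 300 × 5.00×10¹ × 2.21×10⁷ = 1.83×10⁻¹¹ V²
V_n = √(1.83×10⁻¹¹) = 4.28×10⁻⁶ V = 4.28 µV

4.28 µV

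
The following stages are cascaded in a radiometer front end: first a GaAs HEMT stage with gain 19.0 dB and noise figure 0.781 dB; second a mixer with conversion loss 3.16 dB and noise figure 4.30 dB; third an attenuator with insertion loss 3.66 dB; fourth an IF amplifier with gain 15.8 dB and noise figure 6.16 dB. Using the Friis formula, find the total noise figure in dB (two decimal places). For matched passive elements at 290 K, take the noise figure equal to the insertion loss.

Convert to linear (a loss of L dB is a gain of −L dB): F_i = 10^(NF_i/10), G_i = 10^(G_i,dB/10)
  Stage 1: F_1 = 10^(0.781/10) = 1.197, G_1 = 10^(19.0/10) = 79.43
  Stage 2: F_2 = 10^(4.30/10) = 2.692, G_2 = 10^(−3.16/10) = 0.4831
  Stage 3: F_3 = 10^(3.66/10) = 2.323, G_3 = 10^(−3.66/10) = 0.4305
  Stage 4: F_4 = 10^(6.16/10) = 4.130, G_4 = 10^(15.8/10) = 38.02
Friis cascade:
  F = 1.197 + (2.692 − 1)/79.43 + (2.323 − 1)/38.37 + (4.130 − 1)/16.52 = 1.442
NF = 10 log₁₀(1.442) = 1.59 dB

1.59 dB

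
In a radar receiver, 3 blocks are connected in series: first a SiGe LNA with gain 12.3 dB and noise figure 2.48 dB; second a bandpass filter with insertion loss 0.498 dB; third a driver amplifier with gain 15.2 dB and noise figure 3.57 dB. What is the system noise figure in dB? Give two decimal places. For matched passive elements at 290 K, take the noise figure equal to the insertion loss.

Convert to linear (a loss of L dB is a gain of −L dB): F_i = 10^(NF_i/10), G_i = 10^(G_i,dB/10)
  Stage 1: F_1 = 10^(2.48/10) = 1.770, G_1 = 10^(12.3/10) = 16.98
  Stage 2: F_2 = 10^(0.498/10) = 1.122, G_2 = 10^(−0.498/10) = 0.8917
  Stage 3: F_3 = 10^(3.57/10) = 2.275, G_3 = 10^(15.2/10) = 33.11
Friis cascade:
  F = 1.770 + (1.122 − 1)/16.98 + (2.275 − 1)/15.14 = 1.861
NF = 10 log₁₀(1.861) = 2.70 dB

2.70 dB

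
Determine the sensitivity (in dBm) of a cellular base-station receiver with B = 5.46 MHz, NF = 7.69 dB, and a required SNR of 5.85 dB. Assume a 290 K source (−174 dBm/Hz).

Sensitivity = −174 + 10 log₁₀(B) + NF + SNR_min
= −174 + 67.37 + 7.69 + 5.85
= −93.09 dBm → −93.1 dBm

−93.1 dBm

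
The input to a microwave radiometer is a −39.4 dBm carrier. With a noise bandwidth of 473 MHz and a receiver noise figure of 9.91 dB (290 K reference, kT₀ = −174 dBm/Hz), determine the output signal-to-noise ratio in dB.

Noise floor: N = −174 + 10 log₁₀(B) + NF
10 log₁₀(4.73×10⁸) = 86.75 dB
N = −174 + 86.75 + 9.91 = −77.34 dBm
SNR = P_sig − N = −39.4 − (−77.34) = 37.94 dB → 37.9 dB

37.9 dB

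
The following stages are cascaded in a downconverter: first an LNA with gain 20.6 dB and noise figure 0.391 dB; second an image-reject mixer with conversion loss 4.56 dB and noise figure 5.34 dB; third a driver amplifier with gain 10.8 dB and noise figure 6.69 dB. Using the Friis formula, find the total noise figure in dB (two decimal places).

0.82 dB

Convert to linear (a loss of L dB is a gain of −L dB): F_i = 10^(NF_i/10), G_i = 10^(G_i,dB/10)
  Stage 1: F_1 = 10^(0.391/10) = 1.094, G_1 = 10^(20.6/10) = 114.8
  Stage 2: F_2 = 10^(5.34/10) = 3.420, G_2 = 10^(−4.56/10) = 0.3499
  Stage 3: F_3 = 10^(6.69/10) = 4.667, G_3 = 10^(10.8/10) = 12.02
Friis cascade:
  F = 1.094 + (3.420 − 1)/114.8 + (4.667 − 1)/40.18 = 1.207
NF = 10 log₁₀(1.207) = 0.82 dB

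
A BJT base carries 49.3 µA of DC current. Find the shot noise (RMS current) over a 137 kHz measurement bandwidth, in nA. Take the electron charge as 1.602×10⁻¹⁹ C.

I_n = √(2qI·B)
2qI·B = 2 × 1.602×10⁻¹⁹ × 4.93×10⁻⁵ × 1.37×10⁵ = 2.16×10⁻¹⁸ A²
I_n = √(2.16×10⁻¹⁸) = 1.47×10⁻⁹ A = 1.47 nA

1.47 nA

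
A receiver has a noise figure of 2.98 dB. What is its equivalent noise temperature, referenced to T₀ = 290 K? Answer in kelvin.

286 K

F = 10^(2.98/10) = 1.98609
T_e = (F − 1)·T₀ = (1.98609 − 1) × 290 = 286 K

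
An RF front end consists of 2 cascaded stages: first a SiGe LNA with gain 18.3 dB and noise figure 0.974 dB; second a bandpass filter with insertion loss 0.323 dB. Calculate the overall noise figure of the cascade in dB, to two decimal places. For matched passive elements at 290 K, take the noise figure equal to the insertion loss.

0.98 dB

Convert to linear (a loss of L dB is a gain of −L dB): F_i = 10^(NF_i/10), G_i = 10^(G_i,dB/10)
  Stage 1: F_1 = 10^(0.974/10) = 1.251, G_1 = 10^(18.3/10) = 67.61
  Stage 2: F_2 = 10^(0.323/10) = 1.077, G_2 = 10^(−0.323/10) = 0.9283
Friis cascade:
  F = 1.251 + (1.077 − 1)/67.61 = 1.253
NF = 10 log₁₀(1.253) = 0.98 dB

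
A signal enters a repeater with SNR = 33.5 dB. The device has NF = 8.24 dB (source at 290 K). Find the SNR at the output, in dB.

25.26 dB

By definition F = SNR_in/SNR_out, so in dB: SNR_out = SNR_in − NF
SNR_out = 33.5 − 8.24 = 25.26 dB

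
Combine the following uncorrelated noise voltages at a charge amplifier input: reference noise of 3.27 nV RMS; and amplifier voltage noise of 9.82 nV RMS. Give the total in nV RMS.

Uncorrelated sources add in power (mean-square): V_tot = √(ΣV_i²)
V_tot = √[(3.27×10⁻⁹)² + (9.82×10⁻⁹)²] = 1.04×10⁻⁸ V = 10.4 nV

10.4 nV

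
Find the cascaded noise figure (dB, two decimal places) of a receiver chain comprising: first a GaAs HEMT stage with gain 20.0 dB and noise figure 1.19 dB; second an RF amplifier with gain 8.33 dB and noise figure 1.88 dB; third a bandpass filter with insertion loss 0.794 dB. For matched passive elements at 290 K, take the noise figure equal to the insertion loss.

1.21 dB

Convert to linear (a loss of L dB is a gain of −L dB): F_i = 10^(NF_i/10), G_i = 10^(G_i,dB/10)
  Stage 1: F_1 = 10^(1.19/10) = 1.315, G_1 = 10^(20.0/10) = 100.0
  Stage 2: F_2 = 10^(1.88/10) = 1.542, G_2 = 10^(8.33/10) = 6.808
  Stage 3: F_3 = 10^(0.794/10) = 1.201, G_3 = 10^(−0.794/10) = 0.8329
Friis cascade:
  F = 1.315 + (1.542 − 1)/100.0 + (1.201 − 1)/680.8 = 1.321
NF = 10 log₁₀(1.321) = 1.21 dB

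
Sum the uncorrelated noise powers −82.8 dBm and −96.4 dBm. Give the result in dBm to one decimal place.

Convert to linear, add, convert back:
P₁ = 5.25×10⁻¹² W, P₂ = 2.29×10⁻¹³ W
P_tot = 5.48×10⁻¹² W → 10 log₁₀(P_tot / 10⁻³) = −82.6 dBm

−82.6 dBm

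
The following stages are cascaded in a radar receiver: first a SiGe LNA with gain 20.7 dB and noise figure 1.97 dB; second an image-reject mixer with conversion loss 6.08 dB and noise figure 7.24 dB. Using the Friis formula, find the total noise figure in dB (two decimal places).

Convert to linear (a loss of L dB is a gain of −L dB): F_i = 10^(NF_i/10), G_i = 10^(G_i,dB/10)
  Stage 1: F_1 = 10^(1.97/10) = 1.574, G_1 = 10^(20.7/10) = 117.5
  Stage 2: F_2 = 10^(7.24/10) = 5.297, G_2 = 10^(−6.08/10) = 0.2466
Friis cascade:
  F = 1.574 + (5.297 − 1)/117.5 = 1.611
NF = 10 log₁₀(1.611) = 2.07 dB

2.07 dB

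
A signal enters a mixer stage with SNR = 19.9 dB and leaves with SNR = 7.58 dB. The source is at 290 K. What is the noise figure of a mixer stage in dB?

12.32 dB

NF (dB) = SNR_in(dB) − SNR_out(dB) when the source is at T₀
NF = 19.9 − 7.58 = 12.32 dB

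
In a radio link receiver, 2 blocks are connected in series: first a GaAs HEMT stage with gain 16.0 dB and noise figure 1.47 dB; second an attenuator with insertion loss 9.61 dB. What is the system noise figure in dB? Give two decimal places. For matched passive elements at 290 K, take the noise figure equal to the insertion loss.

Convert to linear (a loss of L dB is a gain of −L dB): F_i = 10^(NF_i/10), G_i = 10^(G_i,dB/10)
  Stage 1: F_1 = 10^(1.47/10) = 1.403, G_1 = 10^(16.0/10) = 39.81
  Stage 2: F_2 = 10^(9.61/10) = 9.141, G_2 = 10^(−9.61/10) = 0.1094
Friis cascade:
  F = 1.403 + (9.141 − 1)/39.81 = 1.607
NF = 10 log₁₀(1.607) = 2.06 dB

2.06 dB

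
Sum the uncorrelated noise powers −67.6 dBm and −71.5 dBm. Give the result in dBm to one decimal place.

−66.1 dBm

Convert to linear, add, convert back:
P₁ = 1.74×10⁻¹⁰ W, P₂ = 7.08×10⁻¹¹ W
P_tot = 2.45×10⁻¹⁰ W → 10 log₁₀(P_tot / 10⁻³) = −66.1 dBm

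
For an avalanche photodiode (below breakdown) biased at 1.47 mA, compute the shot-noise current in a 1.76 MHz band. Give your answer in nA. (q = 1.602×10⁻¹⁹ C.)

28.8 nA

I_n = √(2qI·B)
2qI·B = 2 × 1.602×10⁻¹⁹ × 1.47×10⁻³ × 1.76×10⁶ = 8.29×10⁻¹⁶ A²
I_n = √(8.29×10⁻¹⁶) = 2.88×10⁻⁸ A = 28.8 nA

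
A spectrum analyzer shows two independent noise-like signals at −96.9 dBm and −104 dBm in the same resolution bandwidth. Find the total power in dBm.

Convert to linear, add, convert back:
P₁ = 2.04×10⁻¹³ W, P₂ = 3.98×10⁻¹⁴ W
P_tot = 2.44×10⁻¹³ W → 10 log₁₀(P_tot / 10⁻³) = −96.1 dBm

−96.1 dBm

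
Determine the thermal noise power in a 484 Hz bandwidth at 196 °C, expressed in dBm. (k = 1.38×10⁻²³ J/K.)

−145.0 dBm

T = 196 °C + 273.15 = 469.15 K
P_n = kTB = 1.38×10⁻²³ × 469.15 × 4.84×10² = 3.13×10⁻¹⁸ W
In dBm: 10 log₁₀(3.13×10⁻¹⁸ / 10⁻³) = −145.0 dBm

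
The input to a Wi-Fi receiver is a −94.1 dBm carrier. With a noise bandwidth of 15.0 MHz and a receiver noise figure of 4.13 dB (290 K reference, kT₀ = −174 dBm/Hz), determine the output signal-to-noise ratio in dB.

4.0 dB

Noise floor: N = −174 + 10 log₁₀(B) + NF
10 log₁₀(1.50×10⁷) = 71.76 dB
N = −174 + 71.76 + 4.13 = −98.11 dBm
SNR = P_sig − N = −94.1 − (−98.11) = 4.01 dB → 4.0 dB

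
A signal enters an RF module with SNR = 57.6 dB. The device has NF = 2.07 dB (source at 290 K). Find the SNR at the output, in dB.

55.53 dB

By definition F = SNR_in/SNR_out, so in dB: SNR_out = SNR_in − NF
SNR_out = 57.6 − 2.07 = 55.53 dB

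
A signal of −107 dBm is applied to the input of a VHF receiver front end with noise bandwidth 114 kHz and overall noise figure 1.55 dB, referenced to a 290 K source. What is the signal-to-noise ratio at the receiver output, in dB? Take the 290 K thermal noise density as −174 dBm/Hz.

Noise floor: N = −174 + 10 log₁₀(B) + NF
10 log₁₀(1.14×10⁵) = 50.57 dB
N = −174 + 50.57 + 1.55 = −121.88 dBm
SNR = P_sig − N = −107 − (−121.88) = 14.88 dB → 14.9 dB

14.9 dB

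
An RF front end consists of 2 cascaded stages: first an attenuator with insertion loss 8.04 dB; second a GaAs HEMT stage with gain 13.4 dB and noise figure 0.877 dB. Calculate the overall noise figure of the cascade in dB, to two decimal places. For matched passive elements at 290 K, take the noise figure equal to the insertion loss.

8.92 dB

Convert to linear (a loss of L dB is a gain of −L dB): F_i = 10^(NF_i/10), G_i = 10^(G_i,dB/10)
  Stage 1: F_1 = 10^(8.04/10) = 6.368, G_1 = 10^(−8.04/10) = 0.1570
  Stage 2: F_2 = 10^(0.877/10) = 1.224, G_2 = 10^(13.4/10) = 21.88
Friis cascade:
  F = 6.368 + (1.224 − 1)/0.1570 = 7.793
NF = 10 log₁₀(7.793) = 8.92 dB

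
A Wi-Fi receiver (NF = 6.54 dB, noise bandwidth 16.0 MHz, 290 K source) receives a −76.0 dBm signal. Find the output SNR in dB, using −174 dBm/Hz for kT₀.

19.4 dB

Noise floor: N = −174 + 10 log₁₀(B) + NF
10 log₁₀(1.60×10⁷) = 72.04 dB
N = −174 + 72.04 + 6.54 = −95.42 dBm
SNR = P_sig − N = −76.0 − (−95.42) = 19.42 dB → 19.4 dB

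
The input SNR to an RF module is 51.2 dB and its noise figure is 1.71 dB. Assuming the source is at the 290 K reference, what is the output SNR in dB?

By definition F = SNR_in/SNR_out, so in dB: SNR_out = SNR_in − NF
SNR_out = 51.2 − 1.71 = 49.49 dB

49.49 dB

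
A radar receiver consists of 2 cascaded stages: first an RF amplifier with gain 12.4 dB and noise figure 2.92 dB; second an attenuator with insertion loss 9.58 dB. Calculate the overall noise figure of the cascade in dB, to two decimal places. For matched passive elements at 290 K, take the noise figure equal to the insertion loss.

3.84 dB

Convert to linear (a loss of L dB is a gain of −L dB): F_i = 10^(NF_i/10), G_i = 10^(G_i,dB/10)
  Stage 1: F_1 = 10^(2.92/10) = 1.959, G_1 = 10^(12.4/10) = 17.38
  Stage 2: F_2 = 10^(9.58/10) = 9.078, G_2 = 10^(−9.58/10) = 0.1102
Friis cascade:
  F = 1.959 + (9.078 − 1)/17.38 = 2.424
NF = 10 log₁₀(2.424) = 3.84 dB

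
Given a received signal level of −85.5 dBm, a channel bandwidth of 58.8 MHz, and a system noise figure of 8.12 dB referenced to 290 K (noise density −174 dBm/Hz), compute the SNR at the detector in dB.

2.7 dB

Noise floor: N = −174 + 10 log₁₀(B) + NF
10 log₁₀(5.88×10⁷) = 77.69 dB
N = −174 + 77.69 + 8.12 = −88.19 dBm
SNR = P_sig − N = −85.5 − (−88.19) = 2.69 dB → 2.7 dB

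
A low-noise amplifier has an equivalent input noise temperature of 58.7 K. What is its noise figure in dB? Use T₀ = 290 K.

0.801 dB

F = 1 + T_e/T₀ = 1 + 58.7/290 = 1.20241
NF = 10 log₁₀(1.20241) = 0.801 dB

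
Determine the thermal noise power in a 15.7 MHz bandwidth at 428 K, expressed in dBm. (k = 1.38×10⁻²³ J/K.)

−100.3 dBm

P_n = kTB = 1.38×10⁻²³ × 428 × 1.57×10⁷ = 9.27×10⁻¹⁴ W
In dBm: 10 log₁₀(9.27×10⁻¹⁴ / 10⁻³) = −100.3 dBm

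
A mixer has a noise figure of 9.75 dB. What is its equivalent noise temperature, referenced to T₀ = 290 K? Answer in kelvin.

2448 K

F = 10^(9.75/10) = 9.44061
T_e = (F − 1)·T₀ = (9.44061 − 1) × 290 = 2448 K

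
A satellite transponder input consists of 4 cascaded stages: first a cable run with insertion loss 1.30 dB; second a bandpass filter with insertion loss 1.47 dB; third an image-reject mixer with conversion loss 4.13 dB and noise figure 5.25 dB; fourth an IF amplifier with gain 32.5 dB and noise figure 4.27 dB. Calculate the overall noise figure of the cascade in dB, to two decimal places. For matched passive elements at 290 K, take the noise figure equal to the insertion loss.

11.62 dB

Convert to linear (a loss of L dB is a gain of −L dB): F_i = 10^(NF_i/10), G_i = 10^(G_i,dB/10)
  Stage 1: F_1 = 10^(1.30/10) = 1.349, G_1 = 10^(−1.30/10) = 0.7413
  Stage 2: F_2 = 10^(1.47/10) = 1.403, G_2 = 10^(−1.47/10) = 0.7129
  Stage 3: F_3 = 10^(5.25/10) = 3.350, G_3 = 10^(−4.13/10) = 0.3864
  Stage 4: F_4 = 10^(4.27/10) = 2.673, G_4 = 10^(32.5/10) = 1778
Friis cascade:
  F = 1.349 + (1.403 − 1)/0.7413 + (3.350 − 1)/0.5284 + (2.673 − 1)/0.2042 = 14.53
NF = 10 log₁₀(14.53) = 11.62 dB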